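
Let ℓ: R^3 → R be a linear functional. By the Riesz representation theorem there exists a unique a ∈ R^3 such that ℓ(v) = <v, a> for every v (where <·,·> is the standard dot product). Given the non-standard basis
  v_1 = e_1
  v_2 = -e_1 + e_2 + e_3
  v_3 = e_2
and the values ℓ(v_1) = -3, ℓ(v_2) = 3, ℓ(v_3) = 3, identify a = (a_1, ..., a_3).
a = (-3, 3, -3)

Write a = (a_1, ..., a_3) in the standard basis. For each basis vector v_i, ℓ(v_i) = <v_i, a> is a linear equation in the a_j's. Collect the n equations into a matrix system V a = ℓ, where row i of V is v_i (expressed in the standard basis). Since V is invertible (lower-triangular with 1s on the diagonal, up to permutation), solve by back-substitution:
  V =
[[1, 0, 0],
 [-1, 1, 1],
 [0, 1, 0]]
  V a = (-3, 3, 3)
Solving gives a = (-3, 3, -3).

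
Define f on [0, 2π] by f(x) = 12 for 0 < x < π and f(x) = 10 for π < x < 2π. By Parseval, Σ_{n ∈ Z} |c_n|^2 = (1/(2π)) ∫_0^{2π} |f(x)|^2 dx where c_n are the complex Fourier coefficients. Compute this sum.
Σ |c_n|^2 = 122

Parseval equates the L^2 energy of f (normalised by 1/(2π)) with the ℓ^2 sum of its Fourier coefficients: (1/(2π)) ∫_0^{2π} |f|^2 = Σ |c_n|^2.
Compute the left side: (1/(2π)) [∫_0^π 12^2 dx + ∫_π^{2π} 10^2 dx] = (1/(2π)) · (144π + 100π) = (144 + 100)/2 = 122.
So Σ_{n ∈ Z} |c_n|^2 = 122.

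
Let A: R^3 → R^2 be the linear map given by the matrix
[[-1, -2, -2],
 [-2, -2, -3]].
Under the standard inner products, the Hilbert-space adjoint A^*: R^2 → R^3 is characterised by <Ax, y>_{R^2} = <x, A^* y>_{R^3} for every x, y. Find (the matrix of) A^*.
A^* = A^T =
[[-1, -2],
 [-2, -2],
 [-2, -3]]

For real matrices with standard dot products, the defining identity <Ax, y> = <x, A^* y> gives (Ax)^T y = x^T (A^*) y, i.e. x^T A^T y = x^T (A^*) y. Since this holds for all x, y, we must have A^* = A^T. Therefore
A^* =
[[-1, -2],
 [-2, -2],
 [-2, -3]].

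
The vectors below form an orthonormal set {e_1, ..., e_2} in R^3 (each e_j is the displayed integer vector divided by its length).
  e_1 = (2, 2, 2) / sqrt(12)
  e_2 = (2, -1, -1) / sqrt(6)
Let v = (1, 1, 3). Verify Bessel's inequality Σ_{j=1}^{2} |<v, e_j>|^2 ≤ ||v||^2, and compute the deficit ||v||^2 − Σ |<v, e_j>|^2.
Σ |<v, e_j>|^2 = 9; ||v||^2 = 11; deficit = 2

Write each e_j = u_j / sqrt(<u_j, u_j>) where u_j is the displayed integer vector. Then <v, e_j> = <v, u_j> / sqrt(<u_j, u_j>), so |<v, e_j>|^2 = <v, u_j>^2 / <u_j, u_j>.
Coefficients: <v, e_1> = 10/sqrt(12), <v, e_2> = -2/sqrt(6).
Square and sum: Σ |<v, e_j>|^2 = 9.
Compute ||v||^2 = v·v = 11.
Deficit = 11 − 9 = 2 ≥ 0, confirming Bessel's inequality. (The deficit equals ||v − Σ <v,e_j> e_j||^2, the squared distance from v to span{e_j}.)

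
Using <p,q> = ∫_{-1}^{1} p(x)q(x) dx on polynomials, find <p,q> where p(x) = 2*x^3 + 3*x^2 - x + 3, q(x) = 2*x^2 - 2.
<p,q> = -48/5

Expand the product: p(x)·q(x) = 4*x^5 + 6*x^4 - 6*x^3 + 2*x - 6.
∫_{-1}^{1} of each monomial x^k gives [2/(k+1) if k even, 0 if k odd]. Integrating term-by-term (or equivalently evaluating the antiderivative F(x) = 2*x^6/3 + 6*x^5/5 - 3*x^4/2 + x^2 - 6*x at the endpoints):
  F(1) − F(−1) = -139/30 − (149/30) = -48/5.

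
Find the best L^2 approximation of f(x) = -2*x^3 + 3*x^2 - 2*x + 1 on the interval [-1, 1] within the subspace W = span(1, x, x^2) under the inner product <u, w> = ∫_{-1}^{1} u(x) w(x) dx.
g(x) = 3*x^2 - 16*x/5 + 1

The best approximation g ∈ W is the orthogonal projection of f onto W. Writing g = a_0 + a_1 x + a_2 x^2, the coefficients solve the normal equations G · a = b where
  G_{ij} = <φ_i, φ_j> and b_i = <f, φ_i>, with φ_0 = 1, φ_1 = x, φ_2 = x^2.
G =
  [2, 0, 2/3]
  [0, 2/3, 0]
  [2/3, 0, 2/5],
b = (4, -32/15, 28/15).
Solving gives a_0 = 1, a_1 = -16/5, a_2 = 3, so
  g(x) = 3*x^2 - 16*x/5 + 1.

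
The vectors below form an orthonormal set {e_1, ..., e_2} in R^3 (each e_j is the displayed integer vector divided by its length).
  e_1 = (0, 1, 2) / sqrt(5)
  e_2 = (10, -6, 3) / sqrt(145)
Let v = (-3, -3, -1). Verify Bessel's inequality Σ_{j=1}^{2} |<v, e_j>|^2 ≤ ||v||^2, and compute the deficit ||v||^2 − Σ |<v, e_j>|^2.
Σ |<v, e_j>|^2 = 190/29; ||v||^2 = 19; deficit = 361/29

Write each e_j = u_j / sqrt(<u_j, u_j>) where u_j is the displayed integer vector. Then <v, e_j> = <v, u_j> / sqrt(<u_j, u_j>), so |<v, e_j>|^2 = <v, u_j>^2 / <u_j, u_j>.
Coefficients: <v, e_1> = -5/sqrt(5), <v, e_2> = -15/sqrt(145).
Square and sum: Σ |<v, e_j>|^2 = 190/29.
Compute ||v||^2 = v·v = 19.
Deficit = 19 − 190/29 = 361/29 ≥ 0, confirming Bessel's inequality. (The deficit equals ||v − Σ <v,e_j> e_j||^2, the squared distance from v to span{e_j}.)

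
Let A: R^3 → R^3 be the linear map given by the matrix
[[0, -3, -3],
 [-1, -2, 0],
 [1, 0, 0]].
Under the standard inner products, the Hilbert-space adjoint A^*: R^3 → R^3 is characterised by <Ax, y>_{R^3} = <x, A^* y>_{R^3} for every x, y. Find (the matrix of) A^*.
A^* = A^T =
[[0, -1, 1],
 [-3, -2, 0],
 [-3, 0, 0]]

For real matrices with standard dot products, the defining identity <Ax, y> = <x, A^* y> gives (Ax)^T y = x^T (A^*) y, i.e. x^T A^T y = x^T (A^*) y. Since this holds for all x, y, we must have A^* = A^T. Therefore
A^* =
[[0, -1, 1],
 [-3, -2, 0],
 [-3, 0, 0]].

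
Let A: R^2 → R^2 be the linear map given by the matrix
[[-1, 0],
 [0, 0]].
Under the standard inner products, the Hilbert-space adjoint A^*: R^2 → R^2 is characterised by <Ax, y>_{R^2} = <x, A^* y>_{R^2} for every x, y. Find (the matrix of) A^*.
A^* = A^T =
[[-1, 0],
 [0, 0]]

For real matrices with standard dot products, the defining identity <Ax, y> = <x, A^* y> gives (Ax)^T y = x^T (A^*) y, i.e. x^T A^T y = x^T (A^*) y. Since this holds for all x, y, we must have A^* = A^T. Therefore
A^* =
[[-1, 0],
 [0, 0]].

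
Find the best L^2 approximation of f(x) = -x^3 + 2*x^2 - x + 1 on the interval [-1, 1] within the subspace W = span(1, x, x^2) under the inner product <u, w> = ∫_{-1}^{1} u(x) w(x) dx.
g(x) = 2*x^2 - 8*x/5 + 1

The best approximation g ∈ W is the orthogonal projection of f onto W. Writing g = a_0 + a_1 x + a_2 x^2, the coefficients solve the normal equations G · a = b where
  G_{ij} = <φ_i, φ_j> and b_i = <f, φ_i>, with φ_0 = 1, φ_1 = x, φ_2 = x^2.
G =
  [2, 0, 2/3]
  [0, 2/3, 0]
  [2/3, 0, 2/5],
b = (10/3, -16/15, 22/15).
Solving gives a_0 = 1, a_1 = -8/5, a_2 = 2, so
  g(x) = 2*x^2 - 8*x/5 + 1.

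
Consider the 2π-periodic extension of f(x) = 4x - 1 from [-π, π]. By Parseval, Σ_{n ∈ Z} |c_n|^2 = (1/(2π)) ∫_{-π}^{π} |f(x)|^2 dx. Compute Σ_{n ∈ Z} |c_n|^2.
Σ |c_n|^2 = 16π^2/3 + 1

Expand and integrate term by term over [-π, π]:
  ∫ (4x)^2 dx = 16·(2π^3/3); ∫ 2·4·(-1)·x dx = 0 (odd integrand); ∫ (-1)^2 dx = 1·2π.
So (1/(2π)) ∫_{-π}^{π} (4x - 1)^2 dx = 16π^2/3 + 1 = 16π^2/3 + 1.
Parseval ⇒ Σ |c_n|^2 = 16π^2/3 + 1.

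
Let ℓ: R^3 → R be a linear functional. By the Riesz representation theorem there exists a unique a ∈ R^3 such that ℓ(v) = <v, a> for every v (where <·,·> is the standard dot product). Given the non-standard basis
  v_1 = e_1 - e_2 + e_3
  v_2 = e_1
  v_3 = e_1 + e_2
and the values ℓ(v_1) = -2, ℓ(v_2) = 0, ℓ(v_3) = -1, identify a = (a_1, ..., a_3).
a = (0, -1, -3)

Write a = (a_1, ..., a_3) in the standard basis. For each basis vector v_i, ℓ(v_i) = <v_i, a> is a linear equation in the a_j's. Collect the n equations into a matrix system V a = ℓ, where row i of V is v_i (expressed in the standard basis). Since V is invertible (lower-triangular with 1s on the diagonal, up to permutation), solve by back-substitution:
  V =
[[1, -1, 1],
 [1, 0, 0],
 [1, 1, 0]]
  V a = (-2, 0, -1)
Solving gives a = (0, -1, -3).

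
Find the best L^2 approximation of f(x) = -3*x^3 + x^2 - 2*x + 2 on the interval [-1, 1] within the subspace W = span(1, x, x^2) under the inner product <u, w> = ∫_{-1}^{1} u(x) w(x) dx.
g(x) = x^2 - 19*x/5 + 2

The best approximation g ∈ W is the orthogonal projection of f onto W. Writing g = a_0 + a_1 x + a_2 x^2, the coefficients solve the normal equations G · a = b where
  G_{ij} = <φ_i, φ_j> and b_i = <f, φ_i>, with φ_0 = 1, φ_1 = x, φ_2 = x^2.
G =
  [2, 0, 2/3]
  [0, 2/3, 0]
  [2/3, 0, 2/5],
b = (14/3, -38/15, 26/15).
Solving gives a_0 = 2, a_1 = -19/5, a_2 = 1, so
  g(x) = x^2 - 19*x/5 + 2.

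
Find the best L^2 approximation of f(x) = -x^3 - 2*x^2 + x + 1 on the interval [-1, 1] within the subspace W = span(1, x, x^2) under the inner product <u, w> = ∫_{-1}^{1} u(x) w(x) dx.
g(x) = -2*x^2 + 2*x/5 + 1

The best approximation g ∈ W is the orthogonal projection of f onto W. Writing g = a_0 + a_1 x + a_2 x^2, the coefficients solve the normal equations G · a = b where
  G_{ij} = <φ_i, φ_j> and b_i = <f, φ_i>, with φ_0 = 1, φ_1 = x, φ_2 = x^2.
G =
  [2, 0, 2/3]
  [0, 2/3, 0]
  [2/3, 0, 2/5],
b = (2/3, 4/15, -2/15).
Solving gives a_0 = 1, a_1 = 2/5, a_2 = -2, so
  g(x) = -2*x^2 + 2*x/5 + 1.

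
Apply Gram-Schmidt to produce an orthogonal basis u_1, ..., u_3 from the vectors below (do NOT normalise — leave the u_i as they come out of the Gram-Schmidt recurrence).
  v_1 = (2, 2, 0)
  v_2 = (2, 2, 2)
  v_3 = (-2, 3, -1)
Orthogonal basis:
  u_1 = (2, 2, 0)
  u_2 = (0, 0, 2)
  u_3 = (-5/2, 5/2, 0)

Apply the Gram-Schmidt recurrence
  u_1 = v_1
  u_i = v_i − Σ_{j<i} ((v_i · u_j) / (u_j · u_j)) · u_j.

Step by step this gives:
  u_1 = (2, 2, 0)
  u_2 = (0, 0, 2)
  u_3 = (-5/2, 5/2, 0)

Orthogonality check:
  u_2 · u_1 = 0 (should be 0)
  u_3 · u_1 = 0 (should be 0)
  u_3 · u_2 = 0 (should be 0)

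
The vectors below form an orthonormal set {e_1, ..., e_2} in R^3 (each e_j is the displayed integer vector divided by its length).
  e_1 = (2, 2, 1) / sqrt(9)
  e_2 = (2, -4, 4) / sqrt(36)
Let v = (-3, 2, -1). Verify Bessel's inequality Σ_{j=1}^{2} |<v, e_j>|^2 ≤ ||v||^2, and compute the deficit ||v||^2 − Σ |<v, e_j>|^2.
Σ |<v, e_j>|^2 = 10; ||v||^2 = 14; deficit = 4

Write each e_j = u_j / sqrt(<u_j, u_j>) where u_j is the displayed integer vector. Then <v, e_j> = <v, u_j> / sqrt(<u_j, u_j>), so |<v, e_j>|^2 = <v, u_j>^2 / <u_j, u_j>.
Coefficients: <v, e_1> = -3/sqrt(9), <v, e_2> = -18/sqrt(36).
Square and sum: Σ |<v, e_j>|^2 = 10.
Compute ||v||^2 = v·v = 14.
Deficit = 14 − 10 = 4 ≥ 0, confirming Bessel's inequality. (The deficit equals ||v − Σ <v,e_j> e_j||^2, the squared distance from v to span{e_j}.)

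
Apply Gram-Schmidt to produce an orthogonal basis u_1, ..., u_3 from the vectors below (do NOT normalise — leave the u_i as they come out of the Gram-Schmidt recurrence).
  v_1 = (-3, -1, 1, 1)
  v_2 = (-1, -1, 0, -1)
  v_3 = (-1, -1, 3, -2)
Orthogonal basis:
  u_1 = (-3, -1, 1, 1)
  u_2 = (-1/4, -3/4, -1/4, -5/4)
  u_3 = (5/9, 1/3, 26/9, -8/9)

Apply the Gram-Schmidt recurrence
  u_1 = v_1
  u_i = v_i − Σ_{j<i} ((v_i · u_j) / (u_j · u_j)) · u_j.

Step by step this gives:
  u_1 = (-3, -1, 1, 1)
  u_2 = (-1/4, -3/4, -1/4, -5/4)
  u_3 = (5/9, 1/3, 26/9, -8/9)

Orthogonality check:
  u_2 · u_1 = 0 (should be 0)
  u_3 · u_1 = 0 (should be 0)
  u_3 · u_2 = 0 (should be 0)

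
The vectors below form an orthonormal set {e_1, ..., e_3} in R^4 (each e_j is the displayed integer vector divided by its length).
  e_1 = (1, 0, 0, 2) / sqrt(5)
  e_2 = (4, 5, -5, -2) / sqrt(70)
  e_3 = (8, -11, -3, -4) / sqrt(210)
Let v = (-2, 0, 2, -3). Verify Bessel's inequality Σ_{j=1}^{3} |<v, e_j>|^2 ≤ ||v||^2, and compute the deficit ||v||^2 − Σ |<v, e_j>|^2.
Σ |<v, e_j>|^2 = 46/3; ||v||^2 = 17; deficit = 5/3

Write each e_j = u_j / sqrt(<u_j, u_j>) where u_j is the displayed integer vector. Then <v, e_j> = <v, u_j> / sqrt(<u_j, u_j>), so |<v, e_j>|^2 = <v, u_j>^2 / <u_j, u_j>.
Coefficients: <v, e_1> = -8/sqrt(5), <v, e_2> = -12/sqrt(70), <v, e_3> = -10/sqrt(210).
Square and sum: Σ |<v, e_j>|^2 = 46/3.
Compute ||v||^2 = v·v = 17.
Deficit = 17 − 46/3 = 5/3 ≥ 0, confirming Bessel's inequality. (The deficit equals ||v − Σ <v,e_j> e_j||^2, the squared distance from v to span{e_j}.)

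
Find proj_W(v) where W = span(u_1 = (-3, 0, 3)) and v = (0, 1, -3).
proj_W(v) = (3/2, 0, -3/2)

Set up U = [u_1 | ... | u_1] ∈ R^(3×1). The projector onto W = col(U) is P = U (U^T U)^(-1) U^T.
Compute U^T U =
  [18],
and U^T v = (-9).
Solve U^T U · c = U^T v for the coefficients: c = (-1/2). The projection is proj_W(v) = U c.
Check: (v - proj_W(v)) · u_1 = 0  (should be 0).
Result: proj_W(v) = (3/2, 0, -3/2).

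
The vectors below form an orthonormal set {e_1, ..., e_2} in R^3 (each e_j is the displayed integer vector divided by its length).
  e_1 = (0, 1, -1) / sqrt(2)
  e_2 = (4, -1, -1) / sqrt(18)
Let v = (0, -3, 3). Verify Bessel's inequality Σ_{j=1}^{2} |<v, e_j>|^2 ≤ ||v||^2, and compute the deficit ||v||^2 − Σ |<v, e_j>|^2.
Σ |<v, e_j>|^2 = 18; ||v||^2 = 18; deficit = 0

Write each e_j = u_j / sqrt(<u_j, u_j>) where u_j is the displayed integer vector. Then <v, e_j> = <v, u_j> / sqrt(<u_j, u_j>), so |<v, e_j>|^2 = <v, u_j>^2 / <u_j, u_j>.
Coefficients: <v, e_1> = -6/sqrt(2), <v, e_2> = 0/sqrt(18).
Square and sum: Σ |<v, e_j>|^2 = 18.
Compute ||v||^2 = v·v = 18.
Deficit = 18 − 18 = 0 ≥ 0, confirming Bessel's inequality. (The deficit equals ||v − Σ <v,e_j> e_j||^2, the squared distance from v to span{e_j}.)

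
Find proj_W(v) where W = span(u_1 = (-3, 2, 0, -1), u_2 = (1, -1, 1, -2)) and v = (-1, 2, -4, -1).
proj_W(v) = (-169/89, 128/89, -46/89, 51/89)

Set up U = [u_1 | ... | u_2] ∈ R^(4×2). The projector onto W = col(U) is P = U (U^T U)^(-1) U^T.
Compute U^T U =
  [14, -3]
  [-3, 7],
and U^T v = (8, -5).
Solve U^T U · c = U^T v for the coefficients: c = (41/89, -46/89). The projection is proj_W(v) = U c.
Check: (v - proj_W(v)) · u_1 = 0  (should be 0).
Check: (v - proj_W(v)) · u_2 = 0  (should be 0).
Result: proj_W(v) = (-169/89, 128/89, -46/89, 51/89).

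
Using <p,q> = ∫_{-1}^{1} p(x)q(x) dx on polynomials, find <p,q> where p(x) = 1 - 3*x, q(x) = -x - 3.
<p,q> = -4

Expand the product: p(x)·q(x) = 3*x^2 + 8*x - 3.
∫_{-1}^{1} of each monomial x^k gives [2/(k+1) if k even, 0 if k odd]. Integrating term-by-term (or equivalently evaluating the antiderivative F(x) = x^3 + 4*x^2 - 3*x at the endpoints):
  F(1) − F(−1) = 2 − (6) = -4.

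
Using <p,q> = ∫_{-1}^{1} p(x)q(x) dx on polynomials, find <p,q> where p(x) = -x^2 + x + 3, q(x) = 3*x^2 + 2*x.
<p,q> = 92/15

Expand the product: p(x)·q(x) = -3*x^4 + x^3 + 11*x^2 + 6*x.
∫_{-1}^{1} of each monomial x^k gives [2/(k+1) if k even, 0 if k odd]. Integrating term-by-term (or equivalently evaluating the antiderivative F(x) = -3*x^5/5 + x^4/4 + 11*x^3/3 + 3*x^2 at the endpoints):
  F(1) − F(−1) = 379/60 − (11/60) = 92/15.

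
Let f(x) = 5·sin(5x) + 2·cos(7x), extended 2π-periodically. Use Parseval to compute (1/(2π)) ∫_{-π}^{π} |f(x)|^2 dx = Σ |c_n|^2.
Σ |c_n|^2 = 29/2

Expand |f|^2 and use orthogonality of {sin(nx), cos(mx)} on [-π, π]:
  ∫_{-π}^{π} sin(nx)^2 dx = π, ∫ cos(mx)^2 dx = π, and cross terms integrate to 0.
So ∫_{-π}^{π} f(x)^2 dx = 5^2 · π + 2^2 · π = (25 + 4)π.
Divide by 2π: (25 + 4)/2 = 29/2.
By Parseval, this equals Σ |c_n|^2.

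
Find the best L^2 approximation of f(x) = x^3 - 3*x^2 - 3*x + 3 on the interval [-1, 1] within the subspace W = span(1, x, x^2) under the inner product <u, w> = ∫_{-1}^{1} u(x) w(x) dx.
g(x) = -3*x^2 - 12*x/5 + 3

The best approximation g ∈ W is the orthogonal projection of f onto W. Writing g = a_0 + a_1 x + a_2 x^2, the coefficients solve the normal equations G · a = b where
  G_{ij} = <φ_i, φ_j> and b_i = <f, φ_i>, with φ_0 = 1, φ_1 = x, φ_2 = x^2.
G =
  [2, 0, 2/3]
  [0, 2/3, 0]
  [2/3, 0, 2/5],
b = (4, -8/5, 4/5).
Solving gives a_0 = 3, a_1 = -12/5, a_2 = -3, so
  g(x) = -3*x^2 - 12*x/5 + 3.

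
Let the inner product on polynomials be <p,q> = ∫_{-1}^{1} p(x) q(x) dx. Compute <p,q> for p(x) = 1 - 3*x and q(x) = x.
<p,q> = -2

Expand the product: p(x)·q(x) = -3*x^2 + x.
∫_{-1}^{1} of each monomial x^k gives [2/(k+1) if k even, 0 if k odd]. Integrating term-by-term (or equivalently evaluating the antiderivative F(x) = -x^3 + x^2/2 at the endpoints):
  F(1) − F(−1) = -1/2 − (3/2) = -2.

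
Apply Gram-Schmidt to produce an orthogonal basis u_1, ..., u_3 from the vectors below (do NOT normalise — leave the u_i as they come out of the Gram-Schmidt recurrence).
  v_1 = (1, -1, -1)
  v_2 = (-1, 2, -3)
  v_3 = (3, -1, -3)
Orthogonal basis:
  u_1 = (1, -1, -1)
  u_2 = (-1, 2, -3)
  u_3 = (20/21, 16/21, 4/21)

Apply the Gram-Schmidt recurrence
  u_1 = v_1
  u_i = v_i − Σ_{j<i} ((v_i · u_j) / (u_j · u_j)) · u_j.

Step by step this gives:
  u_1 = (1, -1, -1)
  u_2 = (-1, 2, -3)
  u_3 = (20/21, 16/21, 4/21)

Orthogonality check:
  u_2 · u_1 = 0 (should be 0)
  u_3 · u_1 = 0 (should be 0)
  u_3 · u_2 = 0 (should be 0)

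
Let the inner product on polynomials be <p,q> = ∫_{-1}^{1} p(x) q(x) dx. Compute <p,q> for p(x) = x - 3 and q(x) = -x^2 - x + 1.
<p,q> = -14/3

Expand the product: p(x)·q(x) = -x^3 + 2*x^2 + 4*x - 3.
∫_{-1}^{1} of each monomial x^k gives [2/(k+1) if k even, 0 if k odd]. Integrating term-by-term (or equivalently evaluating the antiderivative F(x) = -x^4/4 + 2*x^3/3 + 2*x^2 - 3*x at the endpoints):
  F(1) − F(−1) = -7/12 − (49/12) = -14/3.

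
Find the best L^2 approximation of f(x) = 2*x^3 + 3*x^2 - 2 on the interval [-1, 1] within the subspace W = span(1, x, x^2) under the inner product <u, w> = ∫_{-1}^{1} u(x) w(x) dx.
g(x) = 3*x^2 + 6*x/5 - 2

The best approximation g ∈ W is the orthogonal projection of f onto W. Writing g = a_0 + a_1 x + a_2 x^2, the coefficients solve the normal equations G · a = b where
  G_{ij} = <φ_i, φ_j> and b_i = <f, φ_i>, with φ_0 = 1, φ_1 = x, φ_2 = x^2.
G =
  [2, 0, 2/3]
  [0, 2/3, 0]
  [2/3, 0, 2/5],
b = (-2, 4/5, -2/15).
Solving gives a_0 = -2, a_1 = 6/5, a_2 = 3, so
  g(x) = 3*x^2 + 6*x/5 - 2.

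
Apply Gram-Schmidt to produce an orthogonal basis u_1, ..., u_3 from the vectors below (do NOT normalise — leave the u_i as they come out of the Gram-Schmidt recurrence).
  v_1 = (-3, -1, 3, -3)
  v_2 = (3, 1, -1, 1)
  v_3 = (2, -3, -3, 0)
Orthogonal basis:
  u_1 = (-3, -1, 3, -3)
  u_2 = (9/7, 3/7, 5/7, -5/7)
  u_3 = (11/10, -33/10, -3/2, -3/2)

Apply the Gram-Schmidt recurrence
  u_1 = v_1
  u_i = v_i − Σ_{j<i} ((v_i · u_j) / (u_j · u_j)) · u_j.

Step by step this gives:
  u_1 = (-3, -1, 3, -3)
  u_2 = (9/7, 3/7, 5/7, -5/7)
  u_3 = (11/10, -33/10, -3/2, -3/2)

Orthogonality check:
  u_2 · u_1 = 0 (should be 0)
  u_3 · u_1 = 0 (should be 0)
  u_3 · u_2 = 0 (should be 0)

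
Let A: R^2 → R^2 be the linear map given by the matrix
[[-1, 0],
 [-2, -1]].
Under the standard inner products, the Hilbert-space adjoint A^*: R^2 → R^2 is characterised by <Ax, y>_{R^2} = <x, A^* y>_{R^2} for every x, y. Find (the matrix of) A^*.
A^* = A^T =
[[-1, -2],
 [0, -1]]

For real matrices with standard dot products, the defining identity <Ax, y> = <x, A^* y> gives (Ax)^T y = x^T (A^*) y, i.e. x^T A^T y = x^T (A^*) y. Since this holds for all x, y, we must have A^* = A^T. Therefore
A^* =
[[-1, -2],
 [0, -1]].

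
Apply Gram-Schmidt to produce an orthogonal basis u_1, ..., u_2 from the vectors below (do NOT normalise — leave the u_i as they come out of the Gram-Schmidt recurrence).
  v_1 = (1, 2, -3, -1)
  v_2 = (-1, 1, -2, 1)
Orthogonal basis:
  u_1 = (1, 2, -3, -1)
  u_2 = (-7/5, 1/5, -4/5, 7/5)

Apply the Gram-Schmidt recurrence
  u_1 = v_1
  u_i = v_i − Σ_{j<i} ((v_i · u_j) / (u_j · u_j)) · u_j.

Step by step this gives:
  u_1 = (1, 2, -3, -1)
  u_2 = (-7/5, 1/5, -4/5, 7/5)

Orthogonality check:
  u_2 · u_1 = 0 (should be 0)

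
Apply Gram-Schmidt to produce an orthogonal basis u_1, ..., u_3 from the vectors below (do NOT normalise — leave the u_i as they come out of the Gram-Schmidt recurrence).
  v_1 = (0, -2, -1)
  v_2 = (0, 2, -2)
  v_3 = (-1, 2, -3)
Orthogonal basis:
  u_1 = (0, -2, -1)
  u_2 = (0, 6/5, -12/5)
  u_3 = (-1, 0, 0)

Apply the Gram-Schmidt recurrence
  u_1 = v_1
  u_i = v_i − Σ_{j<i} ((v_i · u_j) / (u_j · u_j)) · u_j.

Step by step this gives:
  u_1 = (0, -2, -1)
  u_2 = (0, 6/5, -12/5)
  u_3 = (-1, 0, 0)

Orthogonality check:
  u_2 · u_1 = 0 (should be 0)
  u_3 · u_1 = 0 (should be 0)
  u_3 · u_2 = 0 (should be 0)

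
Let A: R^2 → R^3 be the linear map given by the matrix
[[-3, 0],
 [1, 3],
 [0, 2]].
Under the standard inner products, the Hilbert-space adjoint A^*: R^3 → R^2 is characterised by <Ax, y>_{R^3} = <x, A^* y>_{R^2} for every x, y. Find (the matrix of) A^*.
A^* = A^T =
[[-3, 1, 0],
 [0, 3, 2]]

For real matrices with standard dot products, the defining identity <Ax, y> = <x, A^* y> gives (Ax)^T y = x^T (A^*) y, i.e. x^T A^T y = x^T (A^*) y. Since this holds for all x, y, we must have A^* = A^T. Therefore
A^* =
[[-3, 1, 0],
 [0, 3, 2]].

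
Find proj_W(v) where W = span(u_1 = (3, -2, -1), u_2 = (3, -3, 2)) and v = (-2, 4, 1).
proj_W(v) = (-453/139, 331/139, 64/139)

Set up U = [u_1 | ... | u_2] ∈ R^(3×2). The projector onto W = col(U) is P = U (U^T U)^(-1) U^T.
Compute U^T U =
  [14, 13]
  [13, 22],
and U^T v = (-15, -16).
Solve U^T U · c = U^T v for the coefficients: c = (-122/139, -29/139). The projection is proj_W(v) = U c.
Check: (v - proj_W(v)) · u_1 = 0  (should be 0).
Check: (v - proj_W(v)) · u_2 = 0  (should be 0).
Result: proj_W(v) = (-453/139, 331/139, 64/139).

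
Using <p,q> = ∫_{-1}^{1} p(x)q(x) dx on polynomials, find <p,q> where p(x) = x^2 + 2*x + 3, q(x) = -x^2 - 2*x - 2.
<p,q> = -92/5

Expand the product: p(x)·q(x) = -x^4 - 4*x^3 - 9*x^2 - 10*x - 6.
∫_{-1}^{1} of each monomial x^k gives [2/(k+1) if k even, 0 if k odd]. Integrating term-by-term (or equivalently evaluating the antiderivative F(x) = -x^5/5 - x^4 - 3*x^3 - 5*x^2 - 6*x at the endpoints):
  F(1) − F(−1) = -76/5 − (16/5) = -92/5.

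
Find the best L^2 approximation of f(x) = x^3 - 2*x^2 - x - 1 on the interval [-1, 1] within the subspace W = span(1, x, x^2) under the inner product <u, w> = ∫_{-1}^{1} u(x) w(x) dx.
g(x) = -2*x^2 - 2*x/5 - 1

The best approximation g ∈ W is the orthogonal projection of f onto W. Writing g = a_0 + a_1 x + a_2 x^2, the coefficients solve the normal equations G · a = b where
  G_{ij} = <φ_i, φ_j> and b_i = <f, φ_i>, with φ_0 = 1, φ_1 = x, φ_2 = x^2.
G =
  [2, 0, 2/3]
  [0, 2/3, 0]
  [2/3, 0, 2/5],
b = (-10/3, -4/15, -22/15).
Solving gives a_0 = -1, a_1 = -2/5, a_2 = -2, so
  g(x) = -2*x^2 - 2*x/5 - 1.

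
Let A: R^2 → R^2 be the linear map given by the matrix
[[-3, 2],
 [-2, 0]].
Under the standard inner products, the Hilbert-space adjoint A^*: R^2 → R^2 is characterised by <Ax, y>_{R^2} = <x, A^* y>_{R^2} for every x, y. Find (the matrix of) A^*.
A^* = A^T =
[[-3, -2],
 [2, 0]]

For real matrices with standard dot products, the defining identity <Ax, y> = <x, A^* y> gives (Ax)^T y = x^T (A^*) y, i.e. x^T A^T y = x^T (A^*) y. Since this holds for all x, y, we must have A^* = A^T. Therefore
A^* =
[[-3, -2],
 [2, 0]].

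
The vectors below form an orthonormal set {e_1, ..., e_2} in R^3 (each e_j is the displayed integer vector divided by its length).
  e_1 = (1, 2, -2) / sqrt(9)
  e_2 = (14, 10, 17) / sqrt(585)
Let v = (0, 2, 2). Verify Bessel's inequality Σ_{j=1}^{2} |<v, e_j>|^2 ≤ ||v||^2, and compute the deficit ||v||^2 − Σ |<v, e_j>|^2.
Σ |<v, e_j>|^2 = 324/65; ||v||^2 = 8; deficit = 196/65

Write each e_j = u_j / sqrt(<u_j, u_j>) where u_j is the displayed integer vector. Then <v, e_j> = <v, u_j> / sqrt(<u_j, u_j>), so |<v, e_j>|^2 = <v, u_j>^2 / <u_j, u_j>.
Coefficients: <v, e_1> = 0/sqrt(9), <v, e_2> = 54/sqrt(585).
Square and sum: Σ |<v, e_j>|^2 = 324/65.
Compute ||v||^2 = v·v = 8.
Deficit = 8 − 324/65 = 196/65 ≥ 0, confirming Bessel's inequality. (The deficit equals ||v − Σ <v,e_j> e_j||^2, the squared distance from v to span{e_j}.)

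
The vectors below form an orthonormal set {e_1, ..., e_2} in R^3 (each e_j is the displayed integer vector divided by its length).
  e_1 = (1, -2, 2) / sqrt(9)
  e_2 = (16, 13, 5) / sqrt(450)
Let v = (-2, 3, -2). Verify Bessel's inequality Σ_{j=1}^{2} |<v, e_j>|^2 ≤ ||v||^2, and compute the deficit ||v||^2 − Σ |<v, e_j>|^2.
Σ |<v, e_j>|^2 = 801/50; ||v||^2 = 17; deficit = 49/50

Write each e_j = u_j / sqrt(<u_j, u_j>) where u_j is the displayed integer vector. Then <v, e_j> = <v, u_j> / sqrt(<u_j, u_j>), so |<v, e_j>|^2 = <v, u_j>^2 / <u_j, u_j>.
Coefficients: <v, e_1> = -12/sqrt(9), <v, e_2> = -3/sqrt(450).
Square and sum: Σ |<v, e_j>|^2 = 801/50.
Compute ||v||^2 = v·v = 17.
Deficit = 17 − 801/50 = 49/50 ≥ 0, confirming Bessel's inequality. (The deficit equals ||v − Σ <v,e_j> e_j||^2, the squared distance from v to span{e_j}.)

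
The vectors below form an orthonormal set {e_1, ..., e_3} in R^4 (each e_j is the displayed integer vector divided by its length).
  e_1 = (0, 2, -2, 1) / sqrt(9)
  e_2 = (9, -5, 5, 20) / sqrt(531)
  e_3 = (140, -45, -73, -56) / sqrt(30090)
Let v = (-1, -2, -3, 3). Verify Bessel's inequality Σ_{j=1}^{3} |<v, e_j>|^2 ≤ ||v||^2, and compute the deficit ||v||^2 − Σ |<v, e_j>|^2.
Σ |<v, e_j>|^2 = 3449/510; ||v||^2 = 23; deficit = 8281/510

Write each e_j = u_j / sqrt(<u_j, u_j>) where u_j is the displayed integer vector. Then <v, e_j> = <v, u_j> / sqrt(<u_j, u_j>), so |<v, e_j>|^2 = <v, u_j>^2 / <u_j, u_j>.
Coefficients: <v, e_1> = 5/sqrt(9), <v, e_2> = 46/sqrt(531), <v, e_3> = 1/sqrt(30090).
Square and sum: Σ |<v, e_j>|^2 = 3449/510.
Compute ||v||^2 = v·v = 23.
Deficit = 23 − 3449/510 = 8281/510 ≥ 0, confirming Bessel's inequality. (The deficit equals ||v − Σ <v,e_j> e_j||^2, the squared distance from v to span{e_j}.)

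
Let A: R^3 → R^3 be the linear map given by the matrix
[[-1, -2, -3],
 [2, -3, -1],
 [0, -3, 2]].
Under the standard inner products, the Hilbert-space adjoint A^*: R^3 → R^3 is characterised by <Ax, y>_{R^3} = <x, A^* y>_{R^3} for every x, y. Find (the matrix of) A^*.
A^* = A^T =
[[-1, 2, 0],
 [-2, -3, -3],
 [-3, -1, 2]]

For real matrices with standard dot products, the defining identity <Ax, y> = <x, A^* y> gives (Ax)^T y = x^T (A^*) y, i.e. x^T A^T y = x^T (A^*) y. Since this holds for all x, y, we must have A^* = A^T. Therefore
A^* =
[[-1, 2, 0],
 [-2, -3, -3],
 [-3, -1, 2]].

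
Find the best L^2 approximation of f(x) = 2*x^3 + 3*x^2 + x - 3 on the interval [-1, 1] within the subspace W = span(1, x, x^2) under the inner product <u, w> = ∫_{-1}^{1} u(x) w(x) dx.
g(x) = 3*x^2 + 11*x/5 - 3

The best approximation g ∈ W is the orthogonal projection of f onto W. Writing g = a_0 + a_1 x + a_2 x^2, the coefficients solve the normal equations G · a = b where
  G_{ij} = <φ_i, φ_j> and b_i = <f, φ_i>, with φ_0 = 1, φ_1 = x, φ_2 = x^2.
G =
  [2, 0, 2/3]
  [0, 2/3, 0]
  [2/3, 0, 2/5],
b = (-4, 22/15, -4/5).
Solving gives a_0 = -3, a_1 = 11/5, a_2 = 3, so
  g(x) = 3*x^2 + 11*x/5 - 3.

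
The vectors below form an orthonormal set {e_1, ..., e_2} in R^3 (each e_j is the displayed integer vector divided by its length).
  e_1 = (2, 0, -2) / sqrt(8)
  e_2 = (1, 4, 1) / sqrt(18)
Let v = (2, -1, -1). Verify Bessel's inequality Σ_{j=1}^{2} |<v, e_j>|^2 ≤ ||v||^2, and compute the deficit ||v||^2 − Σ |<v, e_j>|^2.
Σ |<v, e_j>|^2 = 5; ||v||^2 = 6; deficit = 1

Write each e_j = u_j / sqrt(<u_j, u_j>) where u_j is the displayed integer vector. Then <v, e_j> = <v, u_j> / sqrt(<u_j, u_j>), so |<v, e_j>|^2 = <v, u_j>^2 / <u_j, u_j>.
Coefficients: <v, e_1> = 6/sqrt(8), <v, e_2> = -3/sqrt(18).
Square and sum: Σ |<v, e_j>|^2 = 5.
Compute ||v||^2 = v·v = 6.
Deficit = 6 − 5 = 1 ≥ 0, confirming Bessel's inequality. (The deficit equals ||v − Σ <v,e_j> e_j||^2, the squared distance from v to span{e_j}.)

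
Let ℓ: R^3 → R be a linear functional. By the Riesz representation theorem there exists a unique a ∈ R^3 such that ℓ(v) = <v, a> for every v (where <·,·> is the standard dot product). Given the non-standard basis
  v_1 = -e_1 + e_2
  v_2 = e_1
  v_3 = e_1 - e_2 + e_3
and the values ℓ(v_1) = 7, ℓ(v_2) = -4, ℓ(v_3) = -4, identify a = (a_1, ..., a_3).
a = (-4, 3, 3)

Write a = (a_1, ..., a_3) in the standard basis. For each basis vector v_i, ℓ(v_i) = <v_i, a> is a linear equation in the a_j's. Collect the n equations into a matrix system V a = ℓ, where row i of V is v_i (expressed in the standard basis). Since V is invertible (lower-triangular with 1s on the diagonal, up to permutation), solve by back-substitution:
  V =
[[-1, 1, 0],
 [1, 0, 0],
 [1, -1, 1]]
  V a = (7, -4, -4)
Solving gives a = (-4, 3, 3).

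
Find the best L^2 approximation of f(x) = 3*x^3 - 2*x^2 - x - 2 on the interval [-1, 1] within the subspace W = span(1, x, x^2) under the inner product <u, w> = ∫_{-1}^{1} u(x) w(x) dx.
g(x) = -2*x^2 + 4*x/5 - 2

The best approximation g ∈ W is the orthogonal projection of f onto W. Writing g = a_0 + a_1 x + a_2 x^2, the coefficients solve the normal equations G · a = b where
  G_{ij} = <φ_i, φ_j> and b_i = <f, φ_i>, with φ_0 = 1, φ_1 = x, φ_2 = x^2.
G =
  [2, 0, 2/3]
  [0, 2/3, 0]
  [2/3, 0, 2/5],
b = (-16/3, 8/15, -32/15).
Solving gives a_0 = -2, a_1 = 4/5, a_2 = -2, so
  g(x) = -2*x^2 + 4*x/5 - 2.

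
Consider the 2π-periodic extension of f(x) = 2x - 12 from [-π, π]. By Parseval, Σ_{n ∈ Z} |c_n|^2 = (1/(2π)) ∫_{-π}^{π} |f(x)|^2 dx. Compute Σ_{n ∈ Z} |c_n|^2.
Σ |c_n|^2 = 4π^2/3 + 144

Expand and integrate term by term over [-π, π]:
  ∫ (2x)^2 dx = 4·(2π^3/3); ∫ 2·2·(-12)·x dx = 0 (odd integrand); ∫ (-12)^2 dx = 144·2π.
So (1/(2π)) ∫_{-π}^{π} (2x - 12)^2 dx = 4π^2/3 + 144 = 4π^2/3 + 144.
Parseval ⇒ Σ |c_n|^2 = 4π^2/3 + 144.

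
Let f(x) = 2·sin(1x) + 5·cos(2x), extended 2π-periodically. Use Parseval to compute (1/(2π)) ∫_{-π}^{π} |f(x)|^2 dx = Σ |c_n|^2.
Σ |c_n|^2 = 29/2

Expand |f|^2 and use orthogonality of {sin(nx), cos(mx)} on [-π, π]:
  ∫_{-π}^{π} sin(nx)^2 dx = π, ∫ cos(mx)^2 dx = π, and cross terms integrate to 0.
So ∫_{-π}^{π} f(x)^2 dx = 2^2 · π + 5^2 · π = (4 + 25)π.
Divide by 2π: (4 + 25)/2 = 29/2.
By Parseval, this equals Σ |c_n|^2.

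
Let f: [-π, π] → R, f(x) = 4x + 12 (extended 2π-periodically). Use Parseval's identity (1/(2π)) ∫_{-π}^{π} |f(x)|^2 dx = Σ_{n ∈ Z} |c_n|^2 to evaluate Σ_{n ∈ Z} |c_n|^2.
Σ |c_n|^2 = 16π^2/3 + 144

Expand and integrate term by term over [-π, π]:
  ∫ (4x)^2 dx = 16·(2π^3/3); ∫ 2·4·(12)·x dx = 0 (odd integrand); ∫ 12^2 dx = 144·2π.
So (1/(2π)) ∫_{-π}^{π} (4x + 12)^2 dx = 16π^2/3 + 144 = 16π^2/3 + 144.
Parseval ⇒ Σ |c_n|^2 = 16π^2/3 + 144.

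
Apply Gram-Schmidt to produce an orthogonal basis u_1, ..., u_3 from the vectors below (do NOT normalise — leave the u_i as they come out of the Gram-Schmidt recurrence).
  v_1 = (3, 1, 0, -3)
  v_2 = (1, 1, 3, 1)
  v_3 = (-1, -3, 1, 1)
Orthogonal basis:
  u_1 = (3, 1, 0, -3)
  u_2 = (16/19, 18/19, 3, 22/19)
  u_3 = (88/227, -582/227, 200/227, -106/227)

Apply the Gram-Schmidt recurrence
  u_1 = v_1
  u_i = v_i − Σ_{j<i} ((v_i · u_j) / (u_j · u_j)) · u_j.

Step by step this gives:
  u_1 = (3, 1, 0, -3)
  u_2 = (16/19, 18/19, 3, 22/19)
  u_3 = (88/227, -582/227, 200/227, -106/227)

Orthogonality check:
  u_2 · u_1 = 0 (should be 0)
  u_3 · u_1 = 0 (should be 0)
  u_3 · u_2 = 0 (should be 0)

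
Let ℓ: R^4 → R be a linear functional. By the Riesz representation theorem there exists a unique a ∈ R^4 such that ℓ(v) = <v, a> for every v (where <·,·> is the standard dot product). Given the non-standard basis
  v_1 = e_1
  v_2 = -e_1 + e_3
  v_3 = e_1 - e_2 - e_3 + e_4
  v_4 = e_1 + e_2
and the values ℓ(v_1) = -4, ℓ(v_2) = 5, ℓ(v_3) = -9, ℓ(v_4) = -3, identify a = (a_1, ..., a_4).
a = (-4, 1, 1, -3)

Write a = (a_1, ..., a_4) in the standard basis. For each basis vector v_i, ℓ(v_i) = <v_i, a> is a linear equation in the a_j's. Collect the n equations into a matrix system V a = ℓ, where row i of V is v_i (expressed in the standard basis). Since V is invertible (lower-triangular with 1s on the diagonal, up to permutation), solve by back-substitution:
  V =
[[1, 0, 0, 0],
 [-1, 0, 1, 0],
 [1, -1, -1, 1],
 [1, 1, 0, 0]]
  V a = (-4, 5, -9, -3)
Solving gives a = (-4, 1, 1, -3).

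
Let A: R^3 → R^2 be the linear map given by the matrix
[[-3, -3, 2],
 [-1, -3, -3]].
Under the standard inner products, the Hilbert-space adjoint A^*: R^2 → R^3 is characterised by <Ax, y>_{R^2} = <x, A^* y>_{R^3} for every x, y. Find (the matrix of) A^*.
A^* = A^T =
[[-3, -1],
 [-3, -3],
 [2, -3]]

For real matrices with standard dot products, the defining identity <Ax, y> = <x, A^* y> gives (Ax)^T y = x^T (A^*) y, i.e. x^T A^T y = x^T (A^*) y. Since this holds for all x, y, we must have A^* = A^T. Therefore
A^* =
[[-3, -1],
 [-3, -3],
 [2, -3]].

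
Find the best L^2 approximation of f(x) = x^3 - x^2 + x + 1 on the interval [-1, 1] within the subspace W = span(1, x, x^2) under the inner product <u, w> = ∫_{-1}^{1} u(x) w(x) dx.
g(x) = -x^2 + 8*x/5 + 1

The best approximation g ∈ W is the orthogonal projection of f onto W. Writing g = a_0 + a_1 x + a_2 x^2, the coefficients solve the normal equations G · a = b where
  G_{ij} = <φ_i, φ_j> and b_i = <f, φ_i>, with φ_0 = 1, φ_1 = x, φ_2 = x^2.
G =
  [2, 0, 2/3]
  [0, 2/3, 0]
  [2/3, 0, 2/5],
b = (4/3, 16/15, 4/15).
Solving gives a_0 = 1, a_1 = 8/5, a_2 = -1, so
  g(x) = -x^2 + 8*x/5 + 1.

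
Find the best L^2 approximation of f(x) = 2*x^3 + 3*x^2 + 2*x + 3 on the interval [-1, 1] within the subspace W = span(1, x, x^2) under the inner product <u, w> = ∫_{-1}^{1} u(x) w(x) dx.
g(x) = 3*x^2 + 16*x/5 + 3

The best approximation g ∈ W is the orthogonal projection of f onto W. Writing g = a_0 + a_1 x + a_2 x^2, the coefficients solve the normal equations G · a = b where
  G_{ij} = <φ_i, φ_j> and b_i = <f, φ_i>, with φ_0 = 1, φ_1 = x, φ_2 = x^2.
G =
  [2, 0, 2/3]
  [0, 2/3, 0]
  [2/3, 0, 2/5],
b = (8, 32/15, 16/5).
Solving gives a_0 = 3, a_1 = 16/5, a_2 = 3, so
  g(x) = 3*x^2 + 16*x/5 + 3.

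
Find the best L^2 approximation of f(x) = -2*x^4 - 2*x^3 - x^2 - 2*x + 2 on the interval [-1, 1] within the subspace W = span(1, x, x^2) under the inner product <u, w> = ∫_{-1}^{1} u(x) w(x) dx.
g(x) = -19*x^2/7 - 16*x/5 + 76/35

The best approximation g ∈ W is the orthogonal projection of f onto W. Writing g = a_0 + a_1 x + a_2 x^2, the coefficients solve the normal equations G · a = b where
  G_{ij} = <φ_i, φ_j> and b_i = <f, φ_i>, with φ_0 = 1, φ_1 = x, φ_2 = x^2.
G =
  [2, 0, 2/3]
  [0, 2/3, 0]
  [2/3, 0, 2/5],
b = (38/15, -32/15, 38/105).
Solving gives a_0 = 76/35, a_1 = -16/5, a_2 = -19/7, so
  g(x) = -19*x^2/7 - 16*x/5 + 76/35.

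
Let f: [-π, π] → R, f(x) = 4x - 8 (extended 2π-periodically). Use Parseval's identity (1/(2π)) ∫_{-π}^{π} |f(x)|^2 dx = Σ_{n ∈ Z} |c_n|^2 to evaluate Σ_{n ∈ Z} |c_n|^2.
Σ |c_n|^2 = 16π^2/3 + 64

Expand and integrate term by term over [-π, π]:
  ∫ (4x)^2 dx = 16·(2π^3/3); ∫ 2·4·(-8)·x dx = 0 (odd integrand); ∫ (-8)^2 dx = 64·2π.
So (1/(2π)) ∫_{-π}^{π} (4x - 8)^2 dx = 16π^2/3 + 64 = 16π^2/3 + 64.
Parseval ⇒ Σ |c_n|^2 = 16π^2/3 + 64.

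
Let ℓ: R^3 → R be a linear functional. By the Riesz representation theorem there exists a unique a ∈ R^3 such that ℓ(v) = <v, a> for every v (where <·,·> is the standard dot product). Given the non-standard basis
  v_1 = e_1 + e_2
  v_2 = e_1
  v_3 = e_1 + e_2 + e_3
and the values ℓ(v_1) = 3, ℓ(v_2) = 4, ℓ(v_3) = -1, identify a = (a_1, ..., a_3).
a = (4, -1, -4)

Write a = (a_1, ..., a_3) in the standard basis. For each basis vector v_i, ℓ(v_i) = <v_i, a> is a linear equation in the a_j's. Collect the n equations into a matrix system V a = ℓ, where row i of V is v_i (expressed in the standard basis). Since V is invertible (lower-triangular with 1s on the diagonal, up to permutation), solve by back-substitution:
  V =
[[1, 1, 0],
 [1, 0, 0],
 [1, 1, 1]]
  V a = (3, 4, -1)
Solving gives a = (4, -1, -4).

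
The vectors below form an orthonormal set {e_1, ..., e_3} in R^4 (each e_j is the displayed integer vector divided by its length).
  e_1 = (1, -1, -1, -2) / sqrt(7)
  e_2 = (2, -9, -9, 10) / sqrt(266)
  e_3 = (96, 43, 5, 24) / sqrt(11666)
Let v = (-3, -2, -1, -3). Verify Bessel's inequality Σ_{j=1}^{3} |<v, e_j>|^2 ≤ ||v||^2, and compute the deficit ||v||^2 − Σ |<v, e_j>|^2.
Σ |<v, e_j>|^2 = 7025/307; ||v||^2 = 23; deficit = 36/307

Write each e_j = u_j / sqrt(<u_j, u_j>) where u_j is the displayed integer vector. Then <v, e_j> = <v, u_j> / sqrt(<u_j, u_j>), so |<v, e_j>|^2 = <v, u_j>^2 / <u_j, u_j>.
Coefficients: <v, e_1> = 6/sqrt(7), <v, e_2> = -9/sqrt(266), <v, e_3> = -451/sqrt(11666).
Square and sum: Σ |<v, e_j>|^2 = 7025/307.
Compute ||v||^2 = v·v = 23.
Deficit = 23 − 7025/307 = 36/307 ≥ 0, confirming Bessel's inequality. (The deficit equals ||v − Σ <v,e_j> e_j||^2, the squared distance from v to span{e_j}.)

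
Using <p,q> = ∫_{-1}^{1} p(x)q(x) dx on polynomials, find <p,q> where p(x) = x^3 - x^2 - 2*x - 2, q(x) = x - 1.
<p,q> = 56/15

Expand the product: p(x)·q(x) = x^4 - 2*x^3 - x^2 + 2.
∫_{-1}^{1} of each monomial x^k gives [2/(k+1) if k even, 0 if k odd]. Integrating term-by-term (or equivalently evaluating the antiderivative F(x) = x^5/5 - x^4/2 - x^3/3 + 2*x at the endpoints):
  F(1) − F(−1) = 41/30 − (-71/30) = 56/15.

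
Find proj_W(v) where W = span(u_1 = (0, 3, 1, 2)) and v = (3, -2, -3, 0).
proj_W(v) = (0, -27/14, -9/14, -9/7)

Set up U = [u_1 | ... | u_1] ∈ R^(4×1). The projector onto W = col(U) is P = U (U^T U)^(-1) U^T.
Compute U^T U =
  [14],
and U^T v = (-9).
Solve U^T U · c = U^T v for the coefficients: c = (-9/14). The projection is proj_W(v) = U c.
Check: (v - proj_W(v)) · u_1 = 0  (should be 0).
Result: proj_W(v) = (0, -27/14, -9/14, -9/7).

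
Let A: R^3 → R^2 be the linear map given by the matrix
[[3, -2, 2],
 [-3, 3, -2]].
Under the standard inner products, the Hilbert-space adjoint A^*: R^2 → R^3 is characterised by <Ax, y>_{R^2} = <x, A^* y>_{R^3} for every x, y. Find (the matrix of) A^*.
A^* = A^T =
[[3, -3],
 [-2, 3],
 [2, -2]]

For real matrices with standard dot products, the defining identity <Ax, y> = <x, A^* y> gives (Ax)^T y = x^T (A^*) y, i.e. x^T A^T y = x^T (A^*) y. Since this holds for all x, y, we must have A^* = A^T. Therefore
A^* =
[[3, -3],
 [-2, 3],
 [2, -2]].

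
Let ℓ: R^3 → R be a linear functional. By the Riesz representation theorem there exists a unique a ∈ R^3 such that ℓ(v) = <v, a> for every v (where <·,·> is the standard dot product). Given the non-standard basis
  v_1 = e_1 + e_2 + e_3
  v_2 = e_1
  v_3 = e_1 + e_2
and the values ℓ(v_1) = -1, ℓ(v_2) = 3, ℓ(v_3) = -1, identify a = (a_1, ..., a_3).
a = (3, -4, 0)

Write a = (a_1, ..., a_3) in the standard basis. For each basis vector v_i, ℓ(v_i) = <v_i, a> is a linear equation in the a_j's. Collect the n equations into a matrix system V a = ℓ, where row i of V is v_i (expressed in the standard basis). Since V is invertible (lower-triangular with 1s on the diagonal, up to permutation), solve by back-substitution:
  V =
[[1, 1, 1],
 [1, 0, 0],
 [1, 1, 0]]
  V a = (-1, 3, -1)
Solving gives a = (3, -4, 0).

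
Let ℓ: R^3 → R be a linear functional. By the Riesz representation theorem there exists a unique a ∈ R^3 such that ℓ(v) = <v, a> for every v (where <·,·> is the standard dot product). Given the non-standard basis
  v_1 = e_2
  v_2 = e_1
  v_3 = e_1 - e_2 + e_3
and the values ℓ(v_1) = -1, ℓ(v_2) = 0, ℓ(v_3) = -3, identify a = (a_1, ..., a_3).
a = (0, -1, -4)

Write a = (a_1, ..., a_3) in the standard basis. For each basis vector v_i, ℓ(v_i) = <v_i, a> is a linear equation in the a_j's. Collect the n equations into a matrix system V a = ℓ, where row i of V is v_i (expressed in the standard basis). Since V is invertible (lower-triangular with 1s on the diagonal, up to permutation), solve by back-substitution:
  V =
[[0, 1, 0],
 [1, 0, 0],
 [1, -1, 1]]
  V a = (-1, 0, -3)
Solving gives a = (0, -1, -4).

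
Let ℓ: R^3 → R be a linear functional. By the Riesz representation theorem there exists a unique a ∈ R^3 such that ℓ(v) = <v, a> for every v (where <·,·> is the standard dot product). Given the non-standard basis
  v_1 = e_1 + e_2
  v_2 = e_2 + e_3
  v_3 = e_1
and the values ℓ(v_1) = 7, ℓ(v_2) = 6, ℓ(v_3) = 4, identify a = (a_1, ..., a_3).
a = (4, 3, 3)

Write a = (a_1, ..., a_3) in the standard basis. For each basis vector v_i, ℓ(v_i) = <v_i, a> is a linear equation in the a_j's. Collect the n equations into a matrix system V a = ℓ, where row i of V is v_i (expressed in the standard basis). Since V is invertible (lower-triangular with 1s on the diagonal, up to permutation), solve by back-substitution:
  V =
[[1, 1, 0],
 [0, 1, 1],
 [1, 0, 0]]
  V a = (7, 6, 4)
Solving gives a = (4, 3, 3).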